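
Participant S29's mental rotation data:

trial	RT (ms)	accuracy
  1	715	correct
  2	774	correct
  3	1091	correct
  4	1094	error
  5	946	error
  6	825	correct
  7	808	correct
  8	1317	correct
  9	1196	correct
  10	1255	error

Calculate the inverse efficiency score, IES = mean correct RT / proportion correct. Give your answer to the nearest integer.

1373 ms

Correct trials (n=7): 715, 774, 1091, 825, 808, 1317, 1196
Mean correct RT = 6726/7 = 960.8571 ms
Proportion correct = 7/10
IES = 960.8571 / (7/10) = 1372.653 ms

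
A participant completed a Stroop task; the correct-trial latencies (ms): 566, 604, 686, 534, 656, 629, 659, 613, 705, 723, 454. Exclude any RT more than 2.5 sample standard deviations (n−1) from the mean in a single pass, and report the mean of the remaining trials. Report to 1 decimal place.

n = 11, ΣRT = 6829, M = 620.818
Σ(x−M)² = 63253.64; s = √(63253.64/10) = 79.532
Cutoffs: 620.818 ± 2.5·79.532 → [422.0, 819.6]
No RTs fall outside the cutoffs; all 11 retained. Mean = 6829/11 = 620.818

620.8 ms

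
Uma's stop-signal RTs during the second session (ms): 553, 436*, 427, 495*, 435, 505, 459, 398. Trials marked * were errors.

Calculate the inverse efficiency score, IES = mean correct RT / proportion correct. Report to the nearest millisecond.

Correct trials (n=6): 553, 427, 435, 505, 459, 398
Mean correct RT = 2777/6 = 462.8333 ms
Proportion correct = 6/8
IES = 462.8333 / (6/8) = 617.111 ms

617 ms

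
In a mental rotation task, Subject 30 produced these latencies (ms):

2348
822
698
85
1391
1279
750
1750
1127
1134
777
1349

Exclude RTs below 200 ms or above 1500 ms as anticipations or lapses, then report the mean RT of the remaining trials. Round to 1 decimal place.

1036.3 ms

Excluded: 85, 1750, 2348
Retained (n=9): Σ = 9327
Mean = 9327/9 = 1036.3333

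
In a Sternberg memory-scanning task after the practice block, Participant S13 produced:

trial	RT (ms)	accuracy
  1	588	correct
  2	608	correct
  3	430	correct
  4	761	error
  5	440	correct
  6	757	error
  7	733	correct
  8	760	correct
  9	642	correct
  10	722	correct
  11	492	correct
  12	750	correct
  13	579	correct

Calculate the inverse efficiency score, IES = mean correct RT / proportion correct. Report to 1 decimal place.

724.6 ms

Correct trials (n=11): 588, 608, 430, 440, 733, 760, 642, 722, 492, 750, 579
Mean correct RT = 6744/11 = 613.0909 ms
Proportion correct = 11/13
IES = 613.0909 / (11/13) = 724.562 ms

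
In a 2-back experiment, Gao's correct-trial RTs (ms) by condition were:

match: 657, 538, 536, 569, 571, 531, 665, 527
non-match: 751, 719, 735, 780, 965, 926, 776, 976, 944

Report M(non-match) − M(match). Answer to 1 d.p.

267.1 ms

M(match) = 4594/8 = 574.250
M(non-match) = 7572/9 = 841.333
Difference = 841.333 − 574.250 = 267.083 ms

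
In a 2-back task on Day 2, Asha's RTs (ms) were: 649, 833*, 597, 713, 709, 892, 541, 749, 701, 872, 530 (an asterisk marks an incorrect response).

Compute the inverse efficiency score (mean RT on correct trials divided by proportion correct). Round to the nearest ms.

Correct trials (n=10): 649, 597, 713, 709, 892, 541, 749, 701, 872, 530
Mean correct RT = 6953/10 = 695.3000 ms
Proportion correct = 10/11
IES = 695.3000 / (10/11) = 764.830 ms

765 ms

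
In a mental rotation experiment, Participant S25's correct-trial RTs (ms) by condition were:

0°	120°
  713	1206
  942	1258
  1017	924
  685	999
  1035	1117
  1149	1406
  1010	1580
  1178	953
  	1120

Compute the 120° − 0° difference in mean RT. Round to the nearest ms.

208 ms

M(0°) = 7729/8 = 966.125
M(120°) = 10563/9 = 1173.667
Difference = 1173.667 − 966.125 = 207.542 ms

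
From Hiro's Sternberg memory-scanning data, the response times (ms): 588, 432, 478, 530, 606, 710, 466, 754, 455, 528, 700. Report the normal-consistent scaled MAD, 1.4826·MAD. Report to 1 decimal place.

Sorted: 432, 455, 466, 478, 528, 530, 588, 606, 700, 710, 754 → median = 530
|x − 530| sorted: 0, 2, 52, 58, 64, 75, 76, 98, 170, 180, 224 → MAD = 75
Robust SD ≈ 1.4826 × 75 = 111.195

111.2 ms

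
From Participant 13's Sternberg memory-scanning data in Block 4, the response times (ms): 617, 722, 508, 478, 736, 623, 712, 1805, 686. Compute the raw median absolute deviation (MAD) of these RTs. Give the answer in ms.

Sorted: 478, 508, 617, 623, 686, 712, 722, 736, 1805 → median = 686
|x − 686|: 69, 36, 178, 208, 50, 63, 26, 1119, 0
Sorted deviations: 0, 26, 36, 50, 63, 69, 178, 208, 1119 → MAD = 63

63 ms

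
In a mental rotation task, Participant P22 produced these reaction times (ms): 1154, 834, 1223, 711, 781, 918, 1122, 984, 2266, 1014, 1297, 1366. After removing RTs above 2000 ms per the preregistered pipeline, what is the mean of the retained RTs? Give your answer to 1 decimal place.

1036.7 ms

Excluded: 2266
Retained (n=11): Σ = 11404
Mean = 11404/11 = 1036.7273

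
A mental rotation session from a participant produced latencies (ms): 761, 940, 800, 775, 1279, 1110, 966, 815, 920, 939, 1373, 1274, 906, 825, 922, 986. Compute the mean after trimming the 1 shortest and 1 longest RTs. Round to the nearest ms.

Sorted: 761, 775, 800, 815, 825, 906, 920, 922, 939, 940, 966, 986, 1110, 1274, 1279, 1373
Drop lowest 1 (761) and highest 1 (1373)
Remaining (n=14): Σ = 13457, mean = 13457/14 = 961.214

961 ms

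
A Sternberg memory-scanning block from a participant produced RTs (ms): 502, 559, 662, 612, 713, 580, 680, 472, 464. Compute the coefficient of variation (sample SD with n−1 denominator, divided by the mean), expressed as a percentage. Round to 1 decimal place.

15.7%

n = 9, Σ = 5244, M = 582.6667
Σ(x−M)² = 67018.000; s = √(67018.000/8) = 91.5273
CV = 91.5273 / 582.6667 = 0.15708 = 15.708%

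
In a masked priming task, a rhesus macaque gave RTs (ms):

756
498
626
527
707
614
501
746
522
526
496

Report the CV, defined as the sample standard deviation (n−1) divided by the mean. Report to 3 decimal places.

n = 11, Σ = 6519, M = 592.6364
Σ(x−M)² = 105286.545; s = √(105286.545/10) = 102.6092
CV = 102.6092 / 592.6364 = 0.17314

0.173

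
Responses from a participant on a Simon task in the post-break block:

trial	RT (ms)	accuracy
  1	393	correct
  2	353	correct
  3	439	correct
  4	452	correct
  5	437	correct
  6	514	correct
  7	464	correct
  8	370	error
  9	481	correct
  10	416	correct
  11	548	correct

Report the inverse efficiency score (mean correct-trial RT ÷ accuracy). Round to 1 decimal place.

Correct trials (n=10): 393, 353, 439, 452, 437, 514, 464, 481, 416, 548
Mean correct RT = 4497/10 = 449.7000 ms
Proportion correct = 10/11
IES = 449.7000 / (10/11) = 494.670 ms

494.7 ms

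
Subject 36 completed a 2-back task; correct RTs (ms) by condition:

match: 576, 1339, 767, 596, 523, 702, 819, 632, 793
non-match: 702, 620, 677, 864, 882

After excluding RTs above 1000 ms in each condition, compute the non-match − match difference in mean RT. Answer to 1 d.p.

73.0 ms

match: exclude 1339
M(match) = 5408/8 = 676.000
M(non-match) = 3745/5 = 749.000
Difference = 749.000 − 676.000 = 73.000 ms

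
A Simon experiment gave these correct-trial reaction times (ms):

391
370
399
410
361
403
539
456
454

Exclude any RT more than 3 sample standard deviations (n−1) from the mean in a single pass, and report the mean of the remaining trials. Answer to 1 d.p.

n = 9, ΣRT = 3783, M = 420.333
Σ(x−M)² = 24264.00; s = √(24264.00/8) = 55.073
Cutoffs: 420.333 ± 3·55.073 → [255.1, 585.6]
No RTs fall outside the cutoffs; all 9 retained. Mean = 3783/9 = 420.333

420.3 ms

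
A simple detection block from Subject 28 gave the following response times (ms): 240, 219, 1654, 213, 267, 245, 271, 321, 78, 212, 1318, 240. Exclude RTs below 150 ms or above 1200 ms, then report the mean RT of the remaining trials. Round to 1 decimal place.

Excluded: 78, 1318, 1654
Retained (n=9): Σ = 2228
Mean = 2228/9 = 247.5556

247.6 ms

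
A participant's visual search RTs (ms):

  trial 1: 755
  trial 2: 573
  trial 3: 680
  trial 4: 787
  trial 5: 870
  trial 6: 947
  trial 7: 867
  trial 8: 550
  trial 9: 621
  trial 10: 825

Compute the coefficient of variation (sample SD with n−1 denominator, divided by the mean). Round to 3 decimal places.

n = 10, Σ = 7475, M = 747.5000
Σ(x−M)² = 166724.500; s = √(166724.500/9) = 136.1064
CV = 136.1064 / 747.5000 = 0.18208

0.182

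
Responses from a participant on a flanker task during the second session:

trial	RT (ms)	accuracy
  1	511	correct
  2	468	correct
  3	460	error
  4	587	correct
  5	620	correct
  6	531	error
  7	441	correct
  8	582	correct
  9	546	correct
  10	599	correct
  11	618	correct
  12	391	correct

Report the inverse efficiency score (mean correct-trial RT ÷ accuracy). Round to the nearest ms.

644 ms

Correct trials (n=10): 511, 468, 587, 620, 441, 582, 546, 599, 618, 391
Mean correct RT = 5363/10 = 536.3000 ms
Proportion correct = 10/12
IES = 536.3000 / (10/12) = 643.560 ms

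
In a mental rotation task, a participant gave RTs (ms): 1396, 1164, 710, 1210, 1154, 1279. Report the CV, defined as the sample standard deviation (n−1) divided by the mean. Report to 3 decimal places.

n = 6, Σ = 6913, M = 1152.1667
Σ(x−M)² = 274540.833; s = √(274540.833/5) = 234.3249
CV = 234.3249 / 1152.1667 = 0.20338

0.203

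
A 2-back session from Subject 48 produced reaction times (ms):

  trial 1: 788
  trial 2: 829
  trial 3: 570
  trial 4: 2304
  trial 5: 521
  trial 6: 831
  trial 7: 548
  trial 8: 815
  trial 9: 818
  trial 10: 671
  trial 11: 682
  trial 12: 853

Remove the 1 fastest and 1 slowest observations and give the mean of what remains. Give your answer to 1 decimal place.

Sorted: 521, 548, 570, 671, 682, 788, 815, 818, 829, 831, 853, 2304
Drop lowest 1 (521) and highest 1 (2304)
Remaining (n=10): Σ = 7405, mean = 7405/10 = 740.500

740.5 ms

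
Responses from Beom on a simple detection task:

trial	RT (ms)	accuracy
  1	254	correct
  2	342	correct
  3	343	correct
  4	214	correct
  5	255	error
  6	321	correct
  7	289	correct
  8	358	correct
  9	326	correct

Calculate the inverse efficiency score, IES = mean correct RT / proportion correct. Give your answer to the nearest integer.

344 ms

Correct trials (n=8): 254, 342, 343, 214, 321, 289, 358, 326
Mean correct RT = 2447/8 = 305.8750 ms
Proportion correct = 8/9
IES = 305.8750 / (8/9) = 344.109 ms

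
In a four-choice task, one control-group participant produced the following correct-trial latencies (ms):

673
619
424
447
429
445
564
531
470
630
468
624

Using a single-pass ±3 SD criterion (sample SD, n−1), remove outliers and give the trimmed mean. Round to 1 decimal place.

n = 12, ΣRT = 6324, M = 527.000
Σ(x−M)² = 91250.00; s = √(91250.00/11) = 91.079
Cutoffs: 527.000 ± 3·91.079 → [253.8, 800.2]
No RTs fall outside the cutoffs; all 12 retained. Mean = 6324/12 = 527.000

527.0 ms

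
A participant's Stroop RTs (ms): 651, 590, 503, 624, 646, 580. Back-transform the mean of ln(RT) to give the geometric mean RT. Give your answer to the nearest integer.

ln(RT): 6.4785, 6.3801, 6.2206, 6.4362, 6.4708, 6.3630
Mean ln(RT) = 38.3492/6 = 6.39153
Geometric mean = exp(6.39153) = 596.77 ms

597 ms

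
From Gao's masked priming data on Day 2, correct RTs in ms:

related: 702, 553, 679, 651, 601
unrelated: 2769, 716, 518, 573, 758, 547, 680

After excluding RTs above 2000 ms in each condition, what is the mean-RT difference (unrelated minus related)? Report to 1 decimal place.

-5.2 ms

unrelated: exclude 2769
M(related) = 3186/5 = 637.200
M(unrelated) = 3792/6 = 632.000
Difference = 632.000 − 637.200 = -5.200 ms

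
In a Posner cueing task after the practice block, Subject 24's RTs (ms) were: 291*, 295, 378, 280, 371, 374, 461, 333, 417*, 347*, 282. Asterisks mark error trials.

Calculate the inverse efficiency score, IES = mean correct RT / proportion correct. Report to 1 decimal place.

476.8 ms

Correct trials (n=8): 295, 378, 280, 371, 374, 461, 333, 282
Mean correct RT = 2774/8 = 346.7500 ms
Proportion correct = 8/11
IES = 346.7500 / (8/11) = 476.781 ms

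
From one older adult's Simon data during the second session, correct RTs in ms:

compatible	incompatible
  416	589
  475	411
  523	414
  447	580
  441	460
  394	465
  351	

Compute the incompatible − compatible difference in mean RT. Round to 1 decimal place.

51.2 ms

M(compatible) = 3047/7 = 435.286
M(incompatible) = 2919/6 = 486.500
Difference = 486.500 − 435.286 = 51.214 ms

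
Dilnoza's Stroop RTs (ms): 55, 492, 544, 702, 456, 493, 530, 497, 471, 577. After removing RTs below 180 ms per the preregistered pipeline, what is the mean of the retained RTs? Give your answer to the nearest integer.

529 ms

Excluded: 55
Retained (n=9): Σ = 4762
Mean = 4762/9 = 529.1111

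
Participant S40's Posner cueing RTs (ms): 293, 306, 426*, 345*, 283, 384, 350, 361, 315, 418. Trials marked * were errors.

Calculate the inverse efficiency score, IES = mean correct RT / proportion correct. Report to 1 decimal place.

Correct trials (n=8): 293, 306, 283, 384, 350, 361, 315, 418
Mean correct RT = 2710/8 = 338.7500 ms
Proportion correct = 8/10
IES = 338.7500 / (8/10) = 423.438 ms

423.4 ms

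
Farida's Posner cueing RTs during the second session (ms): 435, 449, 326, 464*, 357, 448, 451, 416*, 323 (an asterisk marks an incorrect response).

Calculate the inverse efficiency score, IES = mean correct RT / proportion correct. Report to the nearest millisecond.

512 ms

Correct trials (n=7): 435, 449, 326, 357, 448, 451, 323
Mean correct RT = 2789/7 = 398.4286 ms
Proportion correct = 7/9
IES = 398.4286 / (7/9) = 512.265 ms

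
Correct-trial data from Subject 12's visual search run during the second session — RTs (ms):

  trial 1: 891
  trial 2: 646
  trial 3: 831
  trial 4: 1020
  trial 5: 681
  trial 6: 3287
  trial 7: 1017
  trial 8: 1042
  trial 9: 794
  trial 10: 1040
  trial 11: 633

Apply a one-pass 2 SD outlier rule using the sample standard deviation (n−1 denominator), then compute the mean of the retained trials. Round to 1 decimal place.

n = 11, ΣRT = 11882, M = 1080.182
Σ(x−M)² = 5608345.64; s = √(5608345.64/10) = 748.889
Cutoffs: 1080.182 ± 2·748.889 → [-417.6, 2578.0]
Outside: 3287 → excluded.
Retained (n=10): Σ = 8595, mean = 8595/10 = 859.500

859.5 ms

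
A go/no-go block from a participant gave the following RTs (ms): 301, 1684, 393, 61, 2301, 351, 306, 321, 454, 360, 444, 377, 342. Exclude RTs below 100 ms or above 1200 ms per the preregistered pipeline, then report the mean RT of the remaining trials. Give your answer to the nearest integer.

365 ms

Excluded: 61, 1684, 2301
Retained (n=10): Σ = 3649
Mean = 3649/10 = 364.9000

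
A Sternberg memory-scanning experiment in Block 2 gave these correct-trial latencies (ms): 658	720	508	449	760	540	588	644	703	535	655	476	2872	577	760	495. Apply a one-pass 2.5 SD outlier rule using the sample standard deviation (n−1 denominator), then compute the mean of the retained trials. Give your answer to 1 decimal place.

604.5 ms

n = 16, ΣRT = 11940, M = 746.250
Σ(x−M)² = 4970457.00; s = √(4970457.00/15) = 575.642
Cutoffs: 746.250 ± 2.5·575.642 → [-692.9, 2185.4]
Outside: 2872 → excluded.
Retained (n=15): Σ = 9068, mean = 9068/15 = 604.533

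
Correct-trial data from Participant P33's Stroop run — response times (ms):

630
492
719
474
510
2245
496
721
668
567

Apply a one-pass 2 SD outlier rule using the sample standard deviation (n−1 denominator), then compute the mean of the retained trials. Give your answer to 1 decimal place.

n = 10, ΣRT = 7522, M = 752.200
Σ(x−M)² = 2556247.60; s = √(2556247.60/9) = 532.942
Cutoffs: 752.200 ± 2·532.942 → [-313.7, 1818.1]
Outside: 2245 → excluded.
Retained (n=9): Σ = 5277, mean = 5277/9 = 586.333

586.3 ms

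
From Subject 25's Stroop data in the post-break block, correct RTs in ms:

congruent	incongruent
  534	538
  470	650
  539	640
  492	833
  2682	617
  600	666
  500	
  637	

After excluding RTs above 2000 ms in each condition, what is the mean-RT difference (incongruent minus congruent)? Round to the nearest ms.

118 ms

congruent: exclude 2682
M(congruent) = 3772/7 = 538.857
M(incongruent) = 3944/6 = 657.333
Difference = 657.333 − 538.857 = 118.476 ms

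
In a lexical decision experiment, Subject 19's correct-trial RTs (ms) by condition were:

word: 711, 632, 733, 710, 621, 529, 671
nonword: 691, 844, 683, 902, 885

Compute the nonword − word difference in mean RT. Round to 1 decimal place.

142.9 ms

M(word) = 4607/7 = 658.143
M(nonword) = 4005/5 = 801.000
Difference = 801.000 − 658.143 = 142.857 ms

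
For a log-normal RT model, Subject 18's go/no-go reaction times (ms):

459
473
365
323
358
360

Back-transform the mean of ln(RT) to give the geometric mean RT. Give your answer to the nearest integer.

386 ms

ln(RT): 6.1291, 6.1591, 5.8999, 5.7777, 5.8805, 5.8861
Mean ln(RT) = 35.7323/6 = 5.95539
Geometric mean = exp(5.95539) = 385.83 ms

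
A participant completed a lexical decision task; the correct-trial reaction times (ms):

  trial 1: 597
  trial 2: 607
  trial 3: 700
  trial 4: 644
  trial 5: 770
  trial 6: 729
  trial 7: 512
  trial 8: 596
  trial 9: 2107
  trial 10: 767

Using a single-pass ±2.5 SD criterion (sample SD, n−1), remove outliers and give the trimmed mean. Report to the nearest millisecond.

658 ms

n = 10, ΣRT = 8029, M = 802.900
Σ(x−M)² = 1952548.90; s = √(1952548.90/9) = 465.779
Cutoffs: 802.900 ± 2.5·465.779 → [-361.5, 1967.3]
Outside: 2107 → excluded.
Retained (n=9): Σ = 5922, mean = 5922/9 = 658.000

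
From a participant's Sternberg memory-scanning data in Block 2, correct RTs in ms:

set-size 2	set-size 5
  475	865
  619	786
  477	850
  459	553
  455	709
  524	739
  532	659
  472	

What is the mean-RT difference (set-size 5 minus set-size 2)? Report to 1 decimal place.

235.7 ms

M(set-size 2) = 4013/8 = 501.625
M(set-size 5) = 5161/7 = 737.286
Difference = 737.286 − 501.625 = 235.661 ms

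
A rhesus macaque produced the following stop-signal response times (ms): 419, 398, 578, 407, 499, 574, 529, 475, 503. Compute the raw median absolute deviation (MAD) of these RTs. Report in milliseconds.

75 ms

Sorted: 398, 407, 419, 475, 499, 503, 529, 574, 578 → median = 499
|x − 499|: 80, 101, 79, 92, 0, 75, 30, 24, 4
Sorted deviations: 0, 4, 24, 30, 75, 79, 80, 92, 101 → MAD = 75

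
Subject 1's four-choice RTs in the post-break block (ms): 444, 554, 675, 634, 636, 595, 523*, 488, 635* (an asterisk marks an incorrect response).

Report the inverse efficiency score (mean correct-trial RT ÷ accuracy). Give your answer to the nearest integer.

739 ms

Correct trials (n=7): 444, 554, 675, 634, 636, 595, 488
Mean correct RT = 4026/7 = 575.1429 ms
Proportion correct = 7/9
IES = 575.1429 / (7/9) = 739.469 ms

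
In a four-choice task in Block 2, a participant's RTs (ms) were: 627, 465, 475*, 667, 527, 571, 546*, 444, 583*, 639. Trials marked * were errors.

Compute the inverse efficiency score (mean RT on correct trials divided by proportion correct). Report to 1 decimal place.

804.1 ms

Correct trials (n=7): 627, 465, 667, 527, 571, 444, 639
Mean correct RT = 3940/7 = 562.8571 ms
Proportion correct = 7/10
IES = 562.8571 / (7/10) = 804.082 ms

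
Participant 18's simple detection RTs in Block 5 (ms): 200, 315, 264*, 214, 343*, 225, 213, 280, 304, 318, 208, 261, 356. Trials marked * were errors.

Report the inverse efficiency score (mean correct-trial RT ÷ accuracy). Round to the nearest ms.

Correct trials (n=11): 200, 315, 214, 225, 213, 280, 304, 318, 208, 261, 356
Mean correct RT = 2894/11 = 263.0909 ms
Proportion correct = 11/13
IES = 263.0909 / (11/13) = 310.926 ms

311 ms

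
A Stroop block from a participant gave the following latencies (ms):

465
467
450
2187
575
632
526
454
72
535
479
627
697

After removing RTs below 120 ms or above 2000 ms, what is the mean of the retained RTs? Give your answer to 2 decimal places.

537.00 ms

Excluded: 72, 2187
Retained (n=11): Σ = 5907
Mean = 5907/11 = 537.0000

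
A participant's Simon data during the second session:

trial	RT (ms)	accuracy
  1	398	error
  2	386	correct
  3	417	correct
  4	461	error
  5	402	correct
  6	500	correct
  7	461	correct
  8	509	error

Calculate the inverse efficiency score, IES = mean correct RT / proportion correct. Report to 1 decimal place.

693.1 ms

Correct trials (n=5): 386, 417, 402, 500, 461
Mean correct RT = 2166/5 = 433.2000 ms
Proportion correct = 5/8
IES = 433.2000 / (5/8) = 693.120 ms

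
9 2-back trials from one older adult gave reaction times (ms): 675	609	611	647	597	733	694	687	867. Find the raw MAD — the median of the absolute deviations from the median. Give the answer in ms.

58 ms

Sorted: 597, 609, 611, 647, 675, 687, 694, 733, 867 → median = 675
|x − 675|: 0, 66, 64, 28, 78, 58, 19, 12, 192
Sorted deviations: 0, 12, 19, 28, 58, 64, 66, 78, 192 → MAD = 58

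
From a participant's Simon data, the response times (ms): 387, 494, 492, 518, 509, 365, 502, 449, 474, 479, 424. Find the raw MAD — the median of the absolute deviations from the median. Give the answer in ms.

30 ms

Sorted: 365, 387, 424, 449, 474, 479, 492, 494, 502, 509, 518 → median = 479
|x − 479|: 92, 15, 13, 39, 30, 114, 23, 30, 5, 0, 55
Sorted deviations: 0, 5, 13, 15, 23, 30, 30, 39, 55, 92, 114 → MAD = 30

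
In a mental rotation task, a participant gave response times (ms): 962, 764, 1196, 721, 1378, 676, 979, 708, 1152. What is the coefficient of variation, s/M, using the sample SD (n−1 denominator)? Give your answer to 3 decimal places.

0.265

n = 9, Σ = 8536, M = 948.4444
Σ(x−M)² = 506144.222; s = √(506144.222/8) = 251.5314
CV = 251.5314 / 948.4444 = 0.26520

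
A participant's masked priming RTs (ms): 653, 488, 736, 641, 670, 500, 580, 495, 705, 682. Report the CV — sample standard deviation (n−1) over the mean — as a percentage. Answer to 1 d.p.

15.1%

n = 10, Σ = 6150, M = 615.0000
Σ(x−M)² = 77354.000; s = √(77354.000/9) = 92.7086
CV = 92.7086 / 615.0000 = 0.15075 = 15.075%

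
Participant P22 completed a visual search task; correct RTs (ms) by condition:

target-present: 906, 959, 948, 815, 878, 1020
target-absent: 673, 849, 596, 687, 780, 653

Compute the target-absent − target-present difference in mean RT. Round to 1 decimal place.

M(target-present) = 5526/6 = 921.000
M(target-absent) = 4238/6 = 706.333
Difference = 706.333 − 921.000 = -214.667 ms

-214.7 ms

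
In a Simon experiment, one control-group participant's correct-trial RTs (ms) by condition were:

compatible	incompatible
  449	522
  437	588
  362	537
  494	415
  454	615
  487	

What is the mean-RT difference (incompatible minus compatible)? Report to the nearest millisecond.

88 ms

M(compatible) = 2683/6 = 447.167
M(incompatible) = 2677/5 = 535.400
Difference = 535.400 − 447.167 = 88.233 ms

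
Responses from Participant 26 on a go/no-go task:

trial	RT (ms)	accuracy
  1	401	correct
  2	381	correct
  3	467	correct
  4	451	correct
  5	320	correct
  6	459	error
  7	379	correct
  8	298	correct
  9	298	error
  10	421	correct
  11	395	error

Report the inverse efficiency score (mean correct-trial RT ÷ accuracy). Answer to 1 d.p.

Correct trials (n=8): 401, 381, 467, 451, 320, 379, 298, 421
Mean correct RT = 3118/8 = 389.7500 ms
Proportion correct = 8/11
IES = 389.7500 / (8/11) = 535.906 ms

535.9 ms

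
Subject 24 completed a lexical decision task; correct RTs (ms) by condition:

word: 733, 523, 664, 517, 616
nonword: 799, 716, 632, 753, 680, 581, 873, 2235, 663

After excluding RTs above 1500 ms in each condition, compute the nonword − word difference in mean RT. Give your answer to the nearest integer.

102 ms

nonword: exclude 2235
M(word) = 3053/5 = 610.600
M(nonword) = 5697/8 = 712.125
Difference = 712.125 − 610.600 = 101.525 ms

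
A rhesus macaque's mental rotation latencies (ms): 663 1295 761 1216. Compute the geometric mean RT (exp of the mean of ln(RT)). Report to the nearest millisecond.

ln(RT): 6.4968, 7.1663, 6.6346, 7.1033
Mean ln(RT) = 27.4010/4 = 6.85025
Geometric mean = exp(6.85025) = 944.12 ms

944 ms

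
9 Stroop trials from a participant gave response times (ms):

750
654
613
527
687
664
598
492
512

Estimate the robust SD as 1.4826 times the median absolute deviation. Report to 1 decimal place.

Sorted: 492, 512, 527, 598, 613, 654, 664, 687, 750 → median = 613
|x − 613| sorted: 0, 15, 41, 51, 74, 86, 101, 121, 137 → MAD = 74
Robust SD ≈ 1.4826 × 74 = 109.712

109.7 ms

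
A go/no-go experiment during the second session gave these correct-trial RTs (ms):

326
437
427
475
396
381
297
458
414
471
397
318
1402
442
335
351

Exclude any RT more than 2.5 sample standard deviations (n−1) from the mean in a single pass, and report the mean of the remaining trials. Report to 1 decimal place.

n = 16, ΣRT = 7327, M = 457.938
Σ(x−M)² = 998204.94; s = √(998204.94/15) = 257.967
Cutoffs: 457.938 ± 2.5·257.967 → [-187.0, 1102.9]
Outside: 1402 → excluded.
Retained (n=15): Σ = 5925, mean = 5925/15 = 395.000

395.0 ms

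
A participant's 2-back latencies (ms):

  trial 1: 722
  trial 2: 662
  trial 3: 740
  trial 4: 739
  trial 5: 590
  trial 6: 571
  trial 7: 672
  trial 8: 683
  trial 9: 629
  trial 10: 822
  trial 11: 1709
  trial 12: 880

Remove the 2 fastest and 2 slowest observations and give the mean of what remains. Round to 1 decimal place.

708.6 ms

Sorted: 571, 590, 629, 662, 672, 683, 722, 739, 740, 822, 880, 1709
Drop lowest 2 (571, 590) and highest 2 (880, 1709)
Remaining (n=8): Σ = 5669, mean = 5669/8 = 708.625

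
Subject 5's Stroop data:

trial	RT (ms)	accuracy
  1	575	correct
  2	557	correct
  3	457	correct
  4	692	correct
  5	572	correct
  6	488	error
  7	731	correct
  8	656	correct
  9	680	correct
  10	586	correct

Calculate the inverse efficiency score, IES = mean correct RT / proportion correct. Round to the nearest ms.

680 ms

Correct trials (n=9): 575, 557, 457, 692, 572, 731, 656, 680, 586
Mean correct RT = 5506/9 = 611.7778 ms
Proportion correct = 9/10
IES = 611.7778 / (9/10) = 679.753 ms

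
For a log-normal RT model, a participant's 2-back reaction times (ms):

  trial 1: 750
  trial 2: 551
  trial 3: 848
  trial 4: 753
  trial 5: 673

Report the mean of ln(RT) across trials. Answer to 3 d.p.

ln(RT): 6.6201, 6.3117, 6.7429, 6.6241, 6.5117
Σ ln(RT) = 32.8105
Mean = 32.8105/5 = 6.56210

6.562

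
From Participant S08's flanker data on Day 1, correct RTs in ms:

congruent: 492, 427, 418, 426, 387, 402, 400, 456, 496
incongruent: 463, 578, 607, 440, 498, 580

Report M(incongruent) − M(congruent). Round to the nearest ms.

94 ms

M(congruent) = 3904/9 = 433.778
M(incongruent) = 3166/6 = 527.667
Difference = 527.667 − 433.778 = 93.889 ms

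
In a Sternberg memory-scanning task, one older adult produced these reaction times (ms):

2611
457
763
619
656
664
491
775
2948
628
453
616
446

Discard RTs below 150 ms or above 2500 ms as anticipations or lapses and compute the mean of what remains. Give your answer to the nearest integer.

597 ms

Excluded: 2611, 2948
Retained (n=11): Σ = 6568
Mean = 6568/11 = 597.0909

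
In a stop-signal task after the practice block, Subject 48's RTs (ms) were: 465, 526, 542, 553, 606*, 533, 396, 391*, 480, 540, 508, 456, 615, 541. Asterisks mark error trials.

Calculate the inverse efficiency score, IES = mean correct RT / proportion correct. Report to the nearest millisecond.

Correct trials (n=12): 465, 526, 542, 553, 533, 396, 480, 540, 508, 456, 615, 541
Mean correct RT = 6155/12 = 512.9167 ms
Proportion correct = 12/14
IES = 512.9167 / (12/14) = 598.403 ms

598 ms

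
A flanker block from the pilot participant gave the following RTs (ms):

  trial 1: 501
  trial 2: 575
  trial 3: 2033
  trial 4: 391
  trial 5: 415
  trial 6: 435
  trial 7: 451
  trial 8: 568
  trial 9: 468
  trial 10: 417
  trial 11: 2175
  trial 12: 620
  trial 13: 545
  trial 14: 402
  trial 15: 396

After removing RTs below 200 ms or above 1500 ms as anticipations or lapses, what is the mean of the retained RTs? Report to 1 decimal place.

475.7 ms

Excluded: 2033, 2175
Retained (n=13): Σ = 6184
Mean = 6184/13 = 475.6923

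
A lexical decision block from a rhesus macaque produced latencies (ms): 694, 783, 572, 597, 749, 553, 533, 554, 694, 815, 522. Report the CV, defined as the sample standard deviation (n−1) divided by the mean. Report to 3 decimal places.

n = 11, Σ = 7066, M = 642.3636
Σ(x−M)² = 115536.545; s = √(115536.545/10) = 107.4879
CV = 107.4879 / 642.3636 = 0.16733

0.167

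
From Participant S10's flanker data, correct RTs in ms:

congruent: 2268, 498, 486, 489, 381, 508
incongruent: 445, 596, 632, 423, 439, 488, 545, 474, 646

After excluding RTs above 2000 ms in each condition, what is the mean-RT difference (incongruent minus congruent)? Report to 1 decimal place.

congruent: exclude 2268
M(congruent) = 2362/5 = 472.400
M(incongruent) = 4688/9 = 520.889
Difference = 520.889 − 472.400 = 48.489 ms

48.5 ms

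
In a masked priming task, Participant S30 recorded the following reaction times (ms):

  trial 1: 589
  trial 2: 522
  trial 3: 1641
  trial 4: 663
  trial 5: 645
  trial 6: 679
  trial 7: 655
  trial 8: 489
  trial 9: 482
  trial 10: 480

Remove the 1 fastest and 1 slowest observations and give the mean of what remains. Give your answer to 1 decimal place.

590.5 ms

Sorted: 480, 482, 489, 522, 589, 645, 655, 663, 679, 1641
Drop lowest 1 (480) and highest 1 (1641)
Remaining (n=8): Σ = 4724, mean = 4724/8 = 590.500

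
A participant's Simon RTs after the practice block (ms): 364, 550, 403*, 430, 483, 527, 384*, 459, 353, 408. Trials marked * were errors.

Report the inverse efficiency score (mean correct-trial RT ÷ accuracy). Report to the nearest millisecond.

558 ms

Correct trials (n=8): 364, 550, 430, 483, 527, 459, 353, 408
Mean correct RT = 3574/8 = 446.7500 ms
Proportion correct = 8/10
IES = 446.7500 / (8/10) = 558.438 ms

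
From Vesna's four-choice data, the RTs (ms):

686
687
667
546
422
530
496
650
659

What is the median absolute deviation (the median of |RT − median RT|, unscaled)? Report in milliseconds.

37 ms

Sorted: 422, 496, 530, 546, 650, 659, 667, 686, 687 → median = 650
|x − 650|: 36, 37, 17, 104, 228, 120, 154, 0, 9
Sorted deviations: 0, 9, 17, 36, 37, 104, 120, 154, 228 → MAD = 37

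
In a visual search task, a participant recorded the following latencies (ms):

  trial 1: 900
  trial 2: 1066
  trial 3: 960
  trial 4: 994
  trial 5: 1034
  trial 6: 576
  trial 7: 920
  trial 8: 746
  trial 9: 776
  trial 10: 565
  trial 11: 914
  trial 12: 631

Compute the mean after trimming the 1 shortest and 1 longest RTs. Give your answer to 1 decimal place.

845.1 ms

Sorted: 565, 576, 631, 746, 776, 900, 914, 920, 960, 994, 1034, 1066
Drop lowest 1 (565) and highest 1 (1066)
Remaining (n=10): Σ = 8451, mean = 8451/10 = 845.100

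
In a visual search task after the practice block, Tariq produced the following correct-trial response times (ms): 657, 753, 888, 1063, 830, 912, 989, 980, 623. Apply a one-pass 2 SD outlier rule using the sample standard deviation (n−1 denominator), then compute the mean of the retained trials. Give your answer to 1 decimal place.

855.0 ms

n = 9, ΣRT = 7695, M = 855.000
Σ(x−M)² = 185240.00; s = √(185240.00/8) = 152.168
Cutoffs: 855.000 ± 2·152.168 → [550.7, 1159.3]
No RTs fall outside the cutoffs; all 9 retained. Mean = 7695/9 = 855.000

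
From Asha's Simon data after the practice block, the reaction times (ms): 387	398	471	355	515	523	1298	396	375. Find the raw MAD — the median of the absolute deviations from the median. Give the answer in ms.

43 ms

Sorted: 355, 375, 387, 396, 398, 471, 515, 523, 1298 → median = 398
|x − 398|: 11, 0, 73, 43, 117, 125, 900, 2, 23
Sorted deviations: 0, 2, 11, 23, 43, 73, 117, 125, 900 → MAD = 43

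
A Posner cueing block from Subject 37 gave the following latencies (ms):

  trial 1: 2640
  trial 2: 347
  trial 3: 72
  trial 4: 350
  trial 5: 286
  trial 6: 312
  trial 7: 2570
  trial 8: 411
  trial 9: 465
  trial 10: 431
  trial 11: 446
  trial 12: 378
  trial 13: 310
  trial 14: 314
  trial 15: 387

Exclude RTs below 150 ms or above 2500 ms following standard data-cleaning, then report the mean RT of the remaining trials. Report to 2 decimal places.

369.75 ms

Excluded: 72, 2570, 2640
Retained (n=12): Σ = 4437
Mean = 4437/12 = 369.7500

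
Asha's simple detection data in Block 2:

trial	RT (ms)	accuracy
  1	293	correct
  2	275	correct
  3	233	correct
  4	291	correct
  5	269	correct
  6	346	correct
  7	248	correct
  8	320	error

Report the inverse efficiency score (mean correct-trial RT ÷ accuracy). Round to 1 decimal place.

Correct trials (n=7): 293, 275, 233, 291, 269, 346, 248
Mean correct RT = 1955/7 = 279.2857 ms
Proportion correct = 7/8
IES = 279.2857 / (7/8) = 319.184 ms

319.2 ms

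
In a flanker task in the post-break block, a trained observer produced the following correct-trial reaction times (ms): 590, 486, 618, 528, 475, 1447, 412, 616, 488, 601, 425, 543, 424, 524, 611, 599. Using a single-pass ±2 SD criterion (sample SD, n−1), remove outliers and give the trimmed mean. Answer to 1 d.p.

529.3 ms

n = 16, ΣRT = 9387, M = 586.688
Σ(x−M)² = 867695.44; s = √(867695.44/15) = 240.513
Cutoffs: 586.688 ± 2·240.513 → [105.7, 1067.7]
Outside: 1447 → excluded.
Retained (n=15): Σ = 7940, mean = 7940/15 = 529.333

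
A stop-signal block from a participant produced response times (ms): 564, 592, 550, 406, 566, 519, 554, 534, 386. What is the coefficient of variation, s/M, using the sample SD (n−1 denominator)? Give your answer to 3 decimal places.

0.140

n = 9, Σ = 4671, M = 519.0000
Σ(x−M)² = 42432.000; s = √(42432.000/8) = 72.8286
CV = 72.8286 / 519.0000 = 0.14032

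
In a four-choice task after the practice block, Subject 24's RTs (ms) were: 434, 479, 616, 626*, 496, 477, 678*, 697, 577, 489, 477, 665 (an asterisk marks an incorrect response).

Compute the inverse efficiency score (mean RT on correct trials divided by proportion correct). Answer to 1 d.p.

648.8 ms

Correct trials (n=10): 434, 479, 616, 496, 477, 697, 577, 489, 477, 665
Mean correct RT = 5407/10 = 540.7000 ms
Proportion correct = 10/12
IES = 540.7000 / (10/12) = 648.840 ms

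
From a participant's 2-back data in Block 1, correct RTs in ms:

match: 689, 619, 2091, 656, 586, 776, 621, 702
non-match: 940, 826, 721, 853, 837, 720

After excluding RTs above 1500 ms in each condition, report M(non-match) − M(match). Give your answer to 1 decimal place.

152.0 ms

match: exclude 2091
M(match) = 4649/7 = 664.143
M(non-match) = 4897/6 = 816.167
Difference = 816.167 − 664.143 = 152.024 ms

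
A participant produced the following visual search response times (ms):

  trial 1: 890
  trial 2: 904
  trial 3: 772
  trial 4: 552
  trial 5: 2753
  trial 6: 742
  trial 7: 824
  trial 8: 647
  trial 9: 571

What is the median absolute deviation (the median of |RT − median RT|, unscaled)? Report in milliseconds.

125 ms

Sorted: 552, 571, 647, 742, 772, 824, 890, 904, 2753 → median = 772
|x − 772|: 118, 132, 0, 220, 1981, 30, 52, 125, 201
Sorted deviations: 0, 30, 52, 118, 125, 132, 201, 220, 1981 → MAD = 125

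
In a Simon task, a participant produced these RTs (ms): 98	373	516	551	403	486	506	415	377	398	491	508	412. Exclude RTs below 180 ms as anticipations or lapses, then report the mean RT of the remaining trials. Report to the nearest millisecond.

Excluded: 98
Retained (n=12): Σ = 5436
Mean = 5436/12 = 453.0000

453 ms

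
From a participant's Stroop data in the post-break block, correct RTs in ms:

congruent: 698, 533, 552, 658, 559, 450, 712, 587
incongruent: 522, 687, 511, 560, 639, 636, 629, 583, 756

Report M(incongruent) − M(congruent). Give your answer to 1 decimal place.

20.0 ms

M(congruent) = 4749/8 = 593.625
M(incongruent) = 5523/9 = 613.667
Difference = 613.667 − 593.625 = 20.042 ms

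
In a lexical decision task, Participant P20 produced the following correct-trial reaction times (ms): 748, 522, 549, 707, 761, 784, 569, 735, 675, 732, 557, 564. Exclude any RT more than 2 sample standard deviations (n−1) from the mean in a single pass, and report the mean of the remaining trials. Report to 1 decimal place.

n = 12, ΣRT = 7903, M = 658.583
Σ(x−M)² = 106010.92; s = √(106010.92/11) = 98.170
Cutoffs: 658.583 ± 2·98.170 → [462.2, 854.9]
No RTs fall outside the cutoffs; all 12 retained. Mean = 7903/12 = 658.583

658.6 ms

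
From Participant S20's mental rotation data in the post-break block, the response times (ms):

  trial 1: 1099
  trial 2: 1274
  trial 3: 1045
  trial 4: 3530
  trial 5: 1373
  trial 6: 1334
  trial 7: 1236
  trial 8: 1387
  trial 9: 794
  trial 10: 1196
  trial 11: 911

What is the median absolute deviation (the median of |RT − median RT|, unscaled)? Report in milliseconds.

137 ms

Sorted: 794, 911, 1045, 1099, 1196, 1236, 1274, 1334, 1373, 1387, 3530 → median = 1236
|x − 1236|: 137, 38, 191, 2294, 137, 98, 0, 151, 442, 40, 325
Sorted deviations: 0, 38, 40, 98, 137, 137, 151, 191, 325, 442, 2294 → MAD = 137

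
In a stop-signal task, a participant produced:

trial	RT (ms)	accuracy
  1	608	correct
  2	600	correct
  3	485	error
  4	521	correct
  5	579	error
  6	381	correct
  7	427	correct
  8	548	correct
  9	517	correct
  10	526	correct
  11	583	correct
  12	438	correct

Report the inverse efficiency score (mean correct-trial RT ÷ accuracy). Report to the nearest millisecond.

618 ms

Correct trials (n=10): 608, 600, 521, 381, 427, 548, 517, 526, 583, 438
Mean correct RT = 5149/10 = 514.9000 ms
Proportion correct = 10/12
IES = 514.9000 / (10/12) = 617.880 ms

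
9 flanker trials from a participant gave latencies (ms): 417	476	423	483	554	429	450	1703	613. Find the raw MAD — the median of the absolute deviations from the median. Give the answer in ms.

53 ms

Sorted: 417, 423, 429, 450, 476, 483, 554, 613, 1703 → median = 476
|x − 476|: 59, 0, 53, 7, 78, 47, 26, 1227, 137
Sorted deviations: 0, 7, 26, 47, 53, 59, 78, 137, 1227 → MAD = 53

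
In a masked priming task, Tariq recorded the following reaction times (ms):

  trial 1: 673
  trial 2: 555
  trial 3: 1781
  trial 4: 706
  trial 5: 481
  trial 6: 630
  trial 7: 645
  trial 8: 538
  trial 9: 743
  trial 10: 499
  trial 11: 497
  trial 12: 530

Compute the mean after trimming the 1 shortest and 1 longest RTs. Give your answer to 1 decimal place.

Sorted: 481, 497, 499, 530, 538, 555, 630, 645, 673, 706, 743, 1781
Drop lowest 1 (481) and highest 1 (1781)
Remaining (n=10): Σ = 6016, mean = 6016/10 = 601.600

601.6 ms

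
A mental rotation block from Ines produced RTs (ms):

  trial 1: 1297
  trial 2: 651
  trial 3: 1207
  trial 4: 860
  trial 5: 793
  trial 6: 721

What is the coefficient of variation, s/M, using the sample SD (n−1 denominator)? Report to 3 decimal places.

0.290

n = 6, Σ = 5529, M = 921.5000
Σ(x−M)² = 356175.500; s = √(356175.500/5) = 266.8990
CV = 266.8990 / 921.5000 = 0.28964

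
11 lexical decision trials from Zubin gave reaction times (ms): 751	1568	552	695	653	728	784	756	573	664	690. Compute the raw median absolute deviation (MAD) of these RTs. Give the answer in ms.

Sorted: 552, 573, 653, 664, 690, 695, 728, 751, 756, 784, 1568 → median = 695
|x − 695|: 56, 873, 143, 0, 42, 33, 89, 61, 122, 31, 5
Sorted deviations: 0, 5, 31, 33, 42, 56, 61, 89, 122, 143, 873 → MAD = 56

56 ms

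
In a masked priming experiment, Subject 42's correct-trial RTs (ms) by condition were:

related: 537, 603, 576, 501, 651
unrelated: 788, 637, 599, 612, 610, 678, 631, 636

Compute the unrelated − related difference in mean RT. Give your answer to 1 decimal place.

75.3 ms

M(related) = 2868/5 = 573.600
M(unrelated) = 5191/8 = 648.875
Difference = 648.875 − 573.600 = 75.275 ms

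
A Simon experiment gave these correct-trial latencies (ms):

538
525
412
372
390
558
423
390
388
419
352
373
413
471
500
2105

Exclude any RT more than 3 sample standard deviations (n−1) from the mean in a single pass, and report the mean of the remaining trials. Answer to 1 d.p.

n = 16, ΣRT = 8629, M = 539.312
Σ(x−M)² = 2676535.44; s = √(2676535.44/15) = 422.416
Cutoffs: 539.312 ± 3·422.416 → [-727.9, 1806.6]
Outside: 2105 → excluded.
Retained (n=15): Σ = 6524, mean = 6524/15 = 434.933

434.9 ms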